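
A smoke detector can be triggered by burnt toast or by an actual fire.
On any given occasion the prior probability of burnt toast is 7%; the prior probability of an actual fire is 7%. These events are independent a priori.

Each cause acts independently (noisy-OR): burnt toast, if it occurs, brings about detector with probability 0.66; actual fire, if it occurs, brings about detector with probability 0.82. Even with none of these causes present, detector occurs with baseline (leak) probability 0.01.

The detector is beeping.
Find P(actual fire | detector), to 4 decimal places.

P(actual fire | detector) ≈ 0.5285

Under noisy-OR, P(detector | causes) = 1 − (1−0.01)·∏(1−qᵢ) over the active causes.
For the numerator, keep only actual fire=true terms: 0.053499 + 0.004603 = 0.058102
Denominator P(detector): 0.01·0.93·0.93 + 0.8218·0.93·0.07 + 0.6634·0.07·0.93 + 0.939412·0.07·0.07 = 0.109938
P(actual fire | detector) = 0.058102/0.109938 ≈ 0.5285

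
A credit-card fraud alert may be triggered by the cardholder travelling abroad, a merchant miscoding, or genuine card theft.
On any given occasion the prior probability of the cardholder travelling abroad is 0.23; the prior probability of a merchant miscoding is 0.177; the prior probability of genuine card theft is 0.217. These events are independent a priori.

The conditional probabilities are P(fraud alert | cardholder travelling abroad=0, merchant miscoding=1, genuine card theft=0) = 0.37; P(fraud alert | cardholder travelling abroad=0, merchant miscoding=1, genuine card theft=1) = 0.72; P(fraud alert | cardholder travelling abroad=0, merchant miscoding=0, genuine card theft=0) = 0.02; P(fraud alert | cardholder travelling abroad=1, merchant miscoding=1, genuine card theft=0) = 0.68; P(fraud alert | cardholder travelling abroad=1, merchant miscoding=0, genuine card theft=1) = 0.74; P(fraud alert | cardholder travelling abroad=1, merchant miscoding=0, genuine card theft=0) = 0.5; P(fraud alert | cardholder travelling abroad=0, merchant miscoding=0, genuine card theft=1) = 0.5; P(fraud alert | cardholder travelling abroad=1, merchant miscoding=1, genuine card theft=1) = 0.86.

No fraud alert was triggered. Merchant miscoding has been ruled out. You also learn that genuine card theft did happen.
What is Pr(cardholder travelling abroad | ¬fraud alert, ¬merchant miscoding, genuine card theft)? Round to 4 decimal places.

Pr(cardholder travelling abroad | ¬fraud alert, ¬merchant miscoding, genuine card theft) ≈ 0.1344

Numerator (weight on configurations with cardholder travelling abroad): 0.26×0.23 = 0.059800
Normalizer over all consistent configurations: 0.5×0.77 + 0.26×0.23 = 0.444800
Posterior = 0.059800 / 0.444800 ≈ 0.1344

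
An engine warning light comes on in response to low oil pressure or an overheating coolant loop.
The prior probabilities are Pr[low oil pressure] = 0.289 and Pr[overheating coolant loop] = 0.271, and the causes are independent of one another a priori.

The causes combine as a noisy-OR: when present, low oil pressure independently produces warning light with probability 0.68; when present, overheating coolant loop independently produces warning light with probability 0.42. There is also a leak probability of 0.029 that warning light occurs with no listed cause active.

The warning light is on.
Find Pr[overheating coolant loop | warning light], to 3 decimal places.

Under noisy-OR, P(warning light | causes) = 1 − (1−0.029)·∏(1−qᵢ) over the active causes.
Enumerate the 4 (low oil pressure, overheating coolant loop) configurations and weight by the priors:
  P(warning light) = 0.029×0.711×0.729 + 0.43682×0.711×0.271 + 0.68928×0.289×0.729 + 0.819782×0.289×0.271
        = 0.015031 + 0.084167 + 0.145218 + 0.064205 = 0.308621
Configurations with overheating coolant loop contribute 0.148372, so
  P(overheating coolant loop | warning light) = 0.148372 / 0.308621 ≈ 0.481

Pr[overheating coolant loop | warning light] ≈ 0.481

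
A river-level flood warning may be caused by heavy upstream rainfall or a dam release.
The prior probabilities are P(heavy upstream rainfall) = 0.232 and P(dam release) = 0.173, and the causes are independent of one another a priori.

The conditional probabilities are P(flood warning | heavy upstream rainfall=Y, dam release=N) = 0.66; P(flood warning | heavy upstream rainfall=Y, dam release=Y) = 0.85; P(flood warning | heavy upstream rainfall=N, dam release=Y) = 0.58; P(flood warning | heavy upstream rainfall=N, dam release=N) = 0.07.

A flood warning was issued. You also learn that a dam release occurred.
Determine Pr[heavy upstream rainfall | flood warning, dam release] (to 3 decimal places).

Pr[heavy upstream rainfall | flood warning, dam release] ≈ 0.307

P(flood warning | dam release) = 0.58*0.768 + 0.85*0.232 = 0.445440 + 0.197200 = 0.642640
Restricting to configurations with heavy upstream rainfall present: 0.85*0.232 = 0.197200.
Hence the posterior is 0.197200/0.642640 ≈ 0.307.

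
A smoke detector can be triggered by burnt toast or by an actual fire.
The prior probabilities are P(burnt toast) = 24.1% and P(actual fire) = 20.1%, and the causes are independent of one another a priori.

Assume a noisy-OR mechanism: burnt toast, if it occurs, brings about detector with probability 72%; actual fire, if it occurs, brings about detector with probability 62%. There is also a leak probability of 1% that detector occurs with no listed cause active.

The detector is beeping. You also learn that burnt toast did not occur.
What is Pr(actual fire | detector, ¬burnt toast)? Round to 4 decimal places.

Pr(actual fire | detector, ¬burnt toast) ≈ 0.9401

Under noisy-OR, P(detector | causes) = 1 − (1−0.01)·∏(1−qᵢ) over the active causes.
For the numerator, keep only actual fire=true terms: 0.6238*0.201 = 0.125384
The normalizing constant is 0.01*0.799 + 0.6238*0.201 = 0.133374
Posterior = 0.125384 / 0.133374 ≈ 0.9401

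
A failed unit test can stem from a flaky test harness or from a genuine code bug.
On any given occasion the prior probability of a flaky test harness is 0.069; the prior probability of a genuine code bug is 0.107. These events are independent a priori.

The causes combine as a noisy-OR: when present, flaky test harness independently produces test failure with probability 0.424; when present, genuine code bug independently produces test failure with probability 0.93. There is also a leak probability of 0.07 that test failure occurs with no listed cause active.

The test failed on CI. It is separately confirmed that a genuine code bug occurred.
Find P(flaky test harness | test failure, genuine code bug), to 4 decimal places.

P(flaky test harness | test failure, genuine code bug) ≈ 0.0709

Under noisy-OR, P(test failure | causes) = 1 − (1−0.07)·∏(1−qᵢ) over the active causes.
P(test failure | genuine code bug) = 0.9349×0.931 + 0.962502×0.069 = 0.870392 + 0.066413 = 0.936805
The flaky test harness-present share is 0.962502×0.069 = 0.066413.
P(flaky test harness | test failure, genuine code bug) = 0.066413 / 0.936805 ≈ 0.0709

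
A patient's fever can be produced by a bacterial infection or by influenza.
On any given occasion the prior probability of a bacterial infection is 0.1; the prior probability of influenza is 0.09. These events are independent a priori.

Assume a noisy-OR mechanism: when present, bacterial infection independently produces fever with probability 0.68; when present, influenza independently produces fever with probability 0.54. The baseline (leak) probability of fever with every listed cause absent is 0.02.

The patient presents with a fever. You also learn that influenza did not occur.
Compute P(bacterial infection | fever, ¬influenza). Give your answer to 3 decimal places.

Under noisy-OR, P(fever | causes) = 1 − (1−0.02)·∏(1−qᵢ) over the active causes.
Numerator (weight on configurations with bacterial infection): 0.6864*0.1 = 0.068640
Denominator P(fever | ¬influenza): 0.02*0.9 + 0.6864*0.1 = 0.086640
Posterior = 0.068640 / 0.086640 ≈ 0.792

P(bacterial infection | fever, ¬influenza) ≈ 0.792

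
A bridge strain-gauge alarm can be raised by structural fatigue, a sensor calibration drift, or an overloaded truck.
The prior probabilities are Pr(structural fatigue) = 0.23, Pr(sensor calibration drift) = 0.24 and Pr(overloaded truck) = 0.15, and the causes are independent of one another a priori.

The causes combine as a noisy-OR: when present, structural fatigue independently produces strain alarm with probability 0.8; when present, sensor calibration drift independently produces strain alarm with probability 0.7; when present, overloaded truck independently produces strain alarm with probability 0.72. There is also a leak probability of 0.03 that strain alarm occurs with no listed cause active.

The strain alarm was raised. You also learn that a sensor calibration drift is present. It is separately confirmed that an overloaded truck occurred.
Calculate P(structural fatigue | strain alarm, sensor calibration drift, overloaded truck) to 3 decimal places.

Under noisy-OR, P(strain alarm | causes) = 1 − (1−0.03)·∏(1−qᵢ) over the active causes.
Enumerate both values of structural fatigue and weight by the priors:
  P(strain alarm | sensor calibration drift, overloaded truck) = 0.91852·0.77 + 0.983704·0.23
        = 0.707260 + 0.226252 = 0.933512
The terms with structural fatigue present sum to 0.226252, so
  P(structural fatigue | strain alarm, sensor calibration drift, overloaded truck) = 0.226252 / 0.933512 ≈ 0.242

P(structural fatigue | strain alarm, sensor calibration drift, overloaded truck) ≈ 0.242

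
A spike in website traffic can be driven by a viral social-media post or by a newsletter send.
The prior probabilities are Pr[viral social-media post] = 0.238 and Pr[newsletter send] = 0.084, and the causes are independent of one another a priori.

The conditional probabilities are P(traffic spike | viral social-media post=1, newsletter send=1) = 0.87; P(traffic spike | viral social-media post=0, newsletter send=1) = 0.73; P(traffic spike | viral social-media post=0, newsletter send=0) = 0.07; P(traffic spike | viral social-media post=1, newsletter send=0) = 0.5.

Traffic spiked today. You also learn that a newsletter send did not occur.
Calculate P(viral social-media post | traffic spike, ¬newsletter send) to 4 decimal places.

Sum P(traffic spike|·) weighted by the priors over both values of viral social-media post:
  P(traffic spike | ¬newsletter send) = 0.07×0.762 + 0.5×0.238
        = 0.053340 + 0.119000 = 0.172340
Keeping only the viral social-media post-present terms gives 0.119000, so
  P(viral social-media post | traffic spike, ¬newsletter send) = 0.119000 / 0.172340 ≈ 0.6905

P(viral social-media post | traffic spike, ¬newsletter send) ≈ 0.6905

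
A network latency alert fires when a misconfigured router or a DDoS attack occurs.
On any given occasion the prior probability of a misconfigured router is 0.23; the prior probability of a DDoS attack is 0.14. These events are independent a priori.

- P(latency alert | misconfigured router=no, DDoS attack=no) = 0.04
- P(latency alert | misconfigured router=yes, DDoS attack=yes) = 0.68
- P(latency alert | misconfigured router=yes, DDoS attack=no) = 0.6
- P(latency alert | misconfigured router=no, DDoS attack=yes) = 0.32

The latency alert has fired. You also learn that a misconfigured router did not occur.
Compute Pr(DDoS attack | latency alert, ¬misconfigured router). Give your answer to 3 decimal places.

Pr(DDoS attack | latency alert, ¬misconfigured router) ≈ 0.566

P(latency alert | ¬misconfigured router) = 0.04·0.86 + 0.32·0.14 = 0.034400 + 0.044800 = 0.079200
Of this, 0.044800 comes from 0.32·0.14 (the DDoS attack=true cases).
P(DDoS attack | latency alert, ¬misconfigured router) = 0.044800 / 0.079200 ≈ 0.566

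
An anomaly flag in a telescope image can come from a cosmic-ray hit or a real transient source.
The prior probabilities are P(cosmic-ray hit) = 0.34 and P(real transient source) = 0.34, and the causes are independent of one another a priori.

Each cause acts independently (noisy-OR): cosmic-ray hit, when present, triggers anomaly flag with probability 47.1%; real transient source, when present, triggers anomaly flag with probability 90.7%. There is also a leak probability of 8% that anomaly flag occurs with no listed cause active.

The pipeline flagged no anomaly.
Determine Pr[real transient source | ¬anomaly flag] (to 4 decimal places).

Pr[real transient source | ¬anomaly flag] ≈ 0.0457

Under noisy-OR, P(anomaly flag | causes) = 1 − (1−0.08)·∏(1−qᵢ) over the active causes.
Sum P(¬anomaly flag|·) weighted by the priors over the 4 (cosmic-ray hit, real transient source) configurations:
  P(¬anomaly flag) = 0.92*0.66*0.66 + 0.08556*0.66*0.34 + 0.48668*0.34*0.66 + 0.045261*0.34*0.34
        = 0.400752 + 0.019200 + 0.109211 + 0.005232 = 0.534395
Keeping only the real transient source-present terms gives 0.024432, so
  P(real transient source | ¬anomaly flag) = 0.024432 / 0.534395 ≈ 0.0457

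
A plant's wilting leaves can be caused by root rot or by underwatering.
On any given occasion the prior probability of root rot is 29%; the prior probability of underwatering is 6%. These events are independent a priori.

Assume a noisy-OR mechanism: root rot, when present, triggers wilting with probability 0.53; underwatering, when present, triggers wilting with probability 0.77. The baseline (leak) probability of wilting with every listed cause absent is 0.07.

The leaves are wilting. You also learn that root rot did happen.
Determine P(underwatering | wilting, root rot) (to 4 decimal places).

P(underwatering | wilting, root rot) ≈ 0.0926

Under noisy-OR, P(wilting | causes) = 1 − (1−0.07)·∏(1−qᵢ) over the active causes.
P(wilting | root rot) = 0.5629×0.94 + 0.899467×0.06 = 0.529126 + 0.053968 = 0.583094
Of this, 0.053968 comes from 0.899467×0.06 (the underwatering=true cases).
Hence the posterior is 0.053968/0.583094 ≈ 0.0926.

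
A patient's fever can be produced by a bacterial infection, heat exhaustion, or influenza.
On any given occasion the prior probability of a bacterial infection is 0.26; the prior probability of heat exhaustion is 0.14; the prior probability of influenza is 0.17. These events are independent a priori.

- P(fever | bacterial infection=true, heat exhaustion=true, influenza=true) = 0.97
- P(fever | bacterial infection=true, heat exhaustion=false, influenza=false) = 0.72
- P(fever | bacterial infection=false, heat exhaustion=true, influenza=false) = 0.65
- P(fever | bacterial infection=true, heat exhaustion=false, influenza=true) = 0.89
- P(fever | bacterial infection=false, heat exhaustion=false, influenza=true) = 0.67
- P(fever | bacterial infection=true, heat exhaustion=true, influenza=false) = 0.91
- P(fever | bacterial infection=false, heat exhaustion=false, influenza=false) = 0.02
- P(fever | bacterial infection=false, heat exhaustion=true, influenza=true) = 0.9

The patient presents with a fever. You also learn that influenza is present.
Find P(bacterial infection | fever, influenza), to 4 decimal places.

P(fever | influenza) = 0.67×0.74×0.86 + 0.9×0.74×0.14 + 0.89×0.26×0.86 + 0.97×0.26×0.14 = 0.426388 + 0.093240 + 0.199004 + 0.035308 = 0.753940
The bacterial infection-present share is 0.199004 + 0.035308 = 0.234312.
P(bacterial infection | fever, influenza) = 0.234312 / 0.753940 ≈ 0.3108

P(bacterial infection | fever, influenza) ≈ 0.3108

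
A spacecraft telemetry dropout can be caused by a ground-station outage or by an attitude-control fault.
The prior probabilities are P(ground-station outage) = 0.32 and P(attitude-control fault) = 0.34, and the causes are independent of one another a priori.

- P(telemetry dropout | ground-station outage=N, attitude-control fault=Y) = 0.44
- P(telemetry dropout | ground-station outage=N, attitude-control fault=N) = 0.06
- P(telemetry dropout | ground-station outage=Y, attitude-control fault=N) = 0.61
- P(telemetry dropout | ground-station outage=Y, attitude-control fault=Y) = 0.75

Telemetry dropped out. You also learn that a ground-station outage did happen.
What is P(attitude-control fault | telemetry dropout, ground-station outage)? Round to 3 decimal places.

P(attitude-control fault | telemetry dropout, ground-station outage) ≈ 0.388

P(telemetry dropout | ground-station outage) = 0.61*0.66 + 0.75*0.34 = 0.402600 + 0.255000 = 0.657600
Restricting to configurations with attitude-control fault present: 0.75*0.34 = 0.255000.
P(attitude-control fault | telemetry dropout, ground-station outage) = 0.255000 / 0.657600 ≈ 0.388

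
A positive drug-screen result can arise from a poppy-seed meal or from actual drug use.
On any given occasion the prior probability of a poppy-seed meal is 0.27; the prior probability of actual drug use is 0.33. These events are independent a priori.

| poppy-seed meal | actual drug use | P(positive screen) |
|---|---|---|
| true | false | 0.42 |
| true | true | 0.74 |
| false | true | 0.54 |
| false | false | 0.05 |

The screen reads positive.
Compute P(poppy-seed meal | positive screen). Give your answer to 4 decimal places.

For the numerator, keep only poppy-seed meal=true terms: 0.075978 + 0.065934 = 0.141912
Normalizer over all consistent configurations: 0.05×0.73×0.67 + 0.54×0.73×0.33 + 0.42×0.27×0.67 + 0.74×0.27×0.33 = 0.296453
Posterior = 0.141912 / 0.296453 ≈ 0.4787

P(poppy-seed meal | positive screen) ≈ 0.4787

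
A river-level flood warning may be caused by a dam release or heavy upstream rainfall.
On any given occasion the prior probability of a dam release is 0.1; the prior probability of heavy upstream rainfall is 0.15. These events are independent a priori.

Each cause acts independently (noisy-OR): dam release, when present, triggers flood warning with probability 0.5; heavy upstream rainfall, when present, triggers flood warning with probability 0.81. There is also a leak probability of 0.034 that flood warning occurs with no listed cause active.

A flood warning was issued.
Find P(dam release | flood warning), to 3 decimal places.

P(dam release | flood warning) ≈ 0.297

Under noisy-OR, P(flood warning | causes) = 1 − (1−0.034)·∏(1−qᵢ) over the active causes.
Numerator (weight on configurations with dam release): 0.043945 + 0.013623 = 0.057568
The normalizing constant is 0.034×0.9×0.85 + 0.81646×0.9×0.15 + 0.517×0.1×0.85 + 0.90823×0.1×0.15 = 0.193800
P(dam release | flood warning) = 0.057568/0.193800 ≈ 0.297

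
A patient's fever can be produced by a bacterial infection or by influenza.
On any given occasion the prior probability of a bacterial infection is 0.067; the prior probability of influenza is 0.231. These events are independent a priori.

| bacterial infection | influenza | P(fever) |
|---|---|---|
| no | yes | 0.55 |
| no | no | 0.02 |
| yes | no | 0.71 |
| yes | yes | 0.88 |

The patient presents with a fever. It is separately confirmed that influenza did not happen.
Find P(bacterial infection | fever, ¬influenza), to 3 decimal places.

P(bacterial infection | fever, ¬influenza) ≈ 0.718

Weight on bacterial infection=true, given the evidence: 0.71·0.067 = 0.047570
The normalizing constant is 0.02·0.933 + 0.71·0.067 = 0.066230
Posterior = 0.047570 / 0.066230 ≈ 0.718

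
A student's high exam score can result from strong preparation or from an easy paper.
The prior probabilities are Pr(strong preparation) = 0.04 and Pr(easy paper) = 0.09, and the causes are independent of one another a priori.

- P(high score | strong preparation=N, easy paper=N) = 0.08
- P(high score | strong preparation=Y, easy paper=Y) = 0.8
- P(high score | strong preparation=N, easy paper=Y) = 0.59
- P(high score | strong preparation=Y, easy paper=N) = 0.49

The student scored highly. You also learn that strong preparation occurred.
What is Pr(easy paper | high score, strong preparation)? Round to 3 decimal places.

Pr(easy paper | high score, strong preparation) ≈ 0.139

P(high score | strong preparation) = 0.49×0.91 + 0.8×0.09 = 0.445900 + 0.072000 = 0.517900
Restricting to configurations with easy paper present: 0.8×0.09 = 0.072000.
So P(easy paper | high score, strong preparation) = 0.072000/0.517900 ≈ 0.139.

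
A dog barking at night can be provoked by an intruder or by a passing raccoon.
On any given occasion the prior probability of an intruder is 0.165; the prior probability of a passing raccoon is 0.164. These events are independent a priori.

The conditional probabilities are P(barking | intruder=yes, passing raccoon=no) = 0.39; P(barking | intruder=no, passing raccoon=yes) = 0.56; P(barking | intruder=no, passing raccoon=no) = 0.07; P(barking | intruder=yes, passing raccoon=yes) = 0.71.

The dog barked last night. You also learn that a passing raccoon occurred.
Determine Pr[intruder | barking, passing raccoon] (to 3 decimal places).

Pr[intruder | barking, passing raccoon] ≈ 0.200

By total probability over both values of intruder:
  P(barking | passing raccoon) = 0.56·0.835 + 0.71·0.165
        = 0.467600 + 0.117150 = 0.584750
Configurations with intruder contribute 0.117150, so
  P(intruder | barking, passing raccoon) = 0.117150 / 0.584750 ≈ 0.200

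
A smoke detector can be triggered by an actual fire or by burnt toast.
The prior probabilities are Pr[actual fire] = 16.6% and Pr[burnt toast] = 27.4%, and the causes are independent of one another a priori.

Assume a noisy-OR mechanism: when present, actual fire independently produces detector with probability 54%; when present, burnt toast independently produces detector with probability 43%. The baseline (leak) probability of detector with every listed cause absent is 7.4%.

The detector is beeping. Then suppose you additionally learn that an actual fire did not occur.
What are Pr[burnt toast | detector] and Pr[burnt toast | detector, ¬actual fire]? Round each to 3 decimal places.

Under noisy-OR, P(detector | causes) = 1 − (1−0.074)·∏(1−qᵢ) over the active causes.
Numerator (weight on configurations with burnt toast): 0.107901 + 0.034441 = 0.142342
The normalizing constant is 0.074·0.834·0.726 + 0.47218·0.834·0.274 + 0.57404·0.166·0.726 + 0.757203·0.166·0.274 = 0.256329
P(burnt toast | detector) = 0.142342/0.256329 ≈ 0.555

Now condition on the additional information:
By total probability over both values of burnt toast:
  P(detector | ¬actual fire) = 0.074*0.726 + 0.47218*0.274
        = 0.053724 + 0.129377 = 0.183101
The terms with burnt toast present sum to 0.129377, so
  P(burnt toast | detector, ¬actual fire) = 0.129377 / 0.183101 ≈ 0.707

Pr[burnt toast | detector] ≈ 0.555; Pr[burnt toast | detector, ¬actual fire] ≈ 0.707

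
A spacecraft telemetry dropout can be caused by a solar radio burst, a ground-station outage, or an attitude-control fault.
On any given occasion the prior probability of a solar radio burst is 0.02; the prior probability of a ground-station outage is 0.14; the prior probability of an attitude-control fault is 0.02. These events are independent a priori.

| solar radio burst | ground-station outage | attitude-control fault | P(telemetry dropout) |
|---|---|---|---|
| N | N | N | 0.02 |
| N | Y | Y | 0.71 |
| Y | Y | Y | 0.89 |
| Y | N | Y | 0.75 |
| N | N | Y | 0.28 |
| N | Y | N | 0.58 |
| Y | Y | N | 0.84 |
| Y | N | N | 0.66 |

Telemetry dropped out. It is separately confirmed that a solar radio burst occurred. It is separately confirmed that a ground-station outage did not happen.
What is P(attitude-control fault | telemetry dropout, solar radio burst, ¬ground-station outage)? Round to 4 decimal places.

P(attitude-control fault | telemetry dropout, solar radio burst, ¬ground-station outage) ≈ 0.0227

For the numerator, keep only attitude-control fault=true terms: 0.75*0.02 = 0.015000
Denominator P(telemetry dropout | solar radio burst, ¬ground-station outage): 0.66*0.98 + 0.75*0.02 = 0.661800
Posterior = 0.015000 / 0.661800 ≈ 0.0227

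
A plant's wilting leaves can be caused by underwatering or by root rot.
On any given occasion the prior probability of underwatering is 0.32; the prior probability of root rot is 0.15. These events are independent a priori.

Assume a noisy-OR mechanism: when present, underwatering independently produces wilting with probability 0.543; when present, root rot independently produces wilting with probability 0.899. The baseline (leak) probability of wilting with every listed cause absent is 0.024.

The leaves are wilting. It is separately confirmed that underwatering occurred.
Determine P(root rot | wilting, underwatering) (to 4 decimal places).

P(root rot | wilting, underwatering) ≈ 0.2333

Under noisy-OR, P(wilting | causes) = 1 − (1−0.024)·∏(1−qᵢ) over the active causes.
P(wilting | underwatering) = 0.553968·0.85 + 0.954951·0.15 = 0.470873 + 0.143243 = 0.614116
Of this, 0.143243 comes from 0.954951·0.15 (the root rot=true cases).
So P(root rot | wilting, underwatering) = 0.143243/0.614116 ≈ 0.2333.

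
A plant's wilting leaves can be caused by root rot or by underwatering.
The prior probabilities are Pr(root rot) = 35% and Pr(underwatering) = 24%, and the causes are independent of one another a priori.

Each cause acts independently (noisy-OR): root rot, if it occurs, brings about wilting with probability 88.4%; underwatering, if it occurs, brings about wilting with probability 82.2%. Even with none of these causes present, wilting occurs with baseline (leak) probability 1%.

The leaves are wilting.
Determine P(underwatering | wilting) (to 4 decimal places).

P(underwatering | wilting) ≈ 0.4672

Under noisy-OR, P(wilting | causes) = 1 − (1−0.01)·∏(1−qᵢ) over the active causes.
Weight on underwatering=true, given the evidence: 0.128510 + 0.082283 = 0.210793
The normalizing constant is 0.01×0.65×0.76 + 0.82378×0.65×0.24 + 0.88516×0.35×0.76 + 0.979558×0.35×0.24 = 0.451186
Posterior = 0.210793 / 0.451186 ≈ 0.4672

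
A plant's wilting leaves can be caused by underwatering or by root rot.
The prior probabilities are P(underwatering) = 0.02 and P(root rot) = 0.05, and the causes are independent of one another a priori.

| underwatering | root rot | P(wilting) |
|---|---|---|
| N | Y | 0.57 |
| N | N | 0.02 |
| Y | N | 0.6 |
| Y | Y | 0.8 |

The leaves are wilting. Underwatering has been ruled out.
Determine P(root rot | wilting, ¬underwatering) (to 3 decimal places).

P(root rot | wilting, ¬underwatering) ≈ 0.600

P(wilting | ¬underwatering) = 0.02·0.95 + 0.57·0.05 = 0.019000 + 0.028500 = 0.047500
Of this, 0.028500 comes from 0.57·0.05 (the root rot=true cases).
P(root rot | wilting, ¬underwatering) = 0.028500 / 0.047500 ≈ 0.600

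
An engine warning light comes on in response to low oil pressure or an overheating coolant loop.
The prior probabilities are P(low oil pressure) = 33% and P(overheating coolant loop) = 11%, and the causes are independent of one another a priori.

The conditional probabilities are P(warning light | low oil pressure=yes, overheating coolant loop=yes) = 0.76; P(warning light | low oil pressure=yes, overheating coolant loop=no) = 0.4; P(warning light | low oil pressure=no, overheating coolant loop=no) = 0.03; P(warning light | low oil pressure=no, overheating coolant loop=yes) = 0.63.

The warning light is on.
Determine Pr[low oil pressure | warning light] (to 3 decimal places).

Pr[low oil pressure | warning light] ≈ 0.693

Enumerate the 4 (low oil pressure, overheating coolant loop) configurations and weight by the priors:
  P(warning light) = 0.03*0.67*0.89 + 0.63*0.67*0.11 + 0.4*0.33*0.89 + 0.76*0.33*0.11
        = 0.017889 + 0.046431 + 0.117480 + 0.027588 = 0.209388
Configurations with low oil pressure contribute 0.145068, so
  P(low oil pressure | warning light) = 0.145068 / 0.209388 ≈ 0.693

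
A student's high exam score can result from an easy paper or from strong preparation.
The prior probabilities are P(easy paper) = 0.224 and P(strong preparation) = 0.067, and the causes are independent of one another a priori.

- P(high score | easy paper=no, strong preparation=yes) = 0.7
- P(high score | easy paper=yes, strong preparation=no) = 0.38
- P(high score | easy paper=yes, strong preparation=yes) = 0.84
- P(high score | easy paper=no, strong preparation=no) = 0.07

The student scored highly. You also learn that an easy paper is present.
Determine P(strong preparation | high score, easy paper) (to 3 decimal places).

P(strong preparation | high score, easy paper) ≈ 0.137

Weight on strong preparation=true, given the evidence: 0.84·0.067 = 0.056280
Normalizer over all consistent configurations: 0.38·0.933 + 0.84·0.067 = 0.410820
P(strong preparation | high score, easy paper) = 0.056280/0.410820 ≈ 0.137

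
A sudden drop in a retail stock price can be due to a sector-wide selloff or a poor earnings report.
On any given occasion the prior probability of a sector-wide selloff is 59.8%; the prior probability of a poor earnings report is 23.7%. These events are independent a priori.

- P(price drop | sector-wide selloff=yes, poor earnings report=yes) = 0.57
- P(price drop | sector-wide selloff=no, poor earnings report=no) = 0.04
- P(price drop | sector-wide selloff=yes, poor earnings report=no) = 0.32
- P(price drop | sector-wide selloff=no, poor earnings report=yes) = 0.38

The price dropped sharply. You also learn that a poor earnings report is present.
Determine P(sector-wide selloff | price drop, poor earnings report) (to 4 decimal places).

P(sector-wide selloff | price drop, poor earnings report) ≈ 0.6905

Sum P(price drop|·) weighted by the priors over both values of sector-wide selloff:
  P(price drop | poor earnings report) = 0.38×0.402 + 0.57×0.598
        = 0.152760 + 0.340860 = 0.493620
Configurations with sector-wide selloff contribute 0.340860, so
  P(sector-wide selloff | price drop, poor earnings report) = 0.340860 / 0.493620 ≈ 0.6905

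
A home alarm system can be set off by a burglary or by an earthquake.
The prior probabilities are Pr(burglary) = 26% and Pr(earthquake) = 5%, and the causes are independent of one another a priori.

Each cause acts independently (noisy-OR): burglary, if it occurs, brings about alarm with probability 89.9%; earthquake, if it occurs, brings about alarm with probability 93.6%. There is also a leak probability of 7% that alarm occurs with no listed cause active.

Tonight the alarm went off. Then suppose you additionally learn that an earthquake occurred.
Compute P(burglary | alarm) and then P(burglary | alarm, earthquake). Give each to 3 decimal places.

P(burglary | alarm) ≈ 0.738; P(burglary | alarm, earthquake) ≈ 0.271

Under noisy-OR, P(alarm | causes) = 1 − (1−0.07)·∏(1−qᵢ) over the active causes.
Numerator (weight on configurations with burglary): 0.223799 + 0.012922 = 0.236721
Normalizer over all consistent configurations: 0.07*0.74*0.95 + 0.94048*0.74*0.05 + 0.90607*0.26*0.95 + 0.993988*0.26*0.05 = 0.320729
Posterior = 0.236721 / 0.320729 ≈ 0.738

Now also conditioning on earthquake=true:
Numerator (weight on configurations with burglary): 0.993988·0.26 = 0.258437
Denominator P(alarm | earthquake): 0.94048·0.74 + 0.993988·0.26 = 0.954392
Posterior = 0.258437 / 0.954392 ≈ 0.271
This is intercausal reasoning (explaining away): once earthquake accounts for the alarm, burglary becomes less likely.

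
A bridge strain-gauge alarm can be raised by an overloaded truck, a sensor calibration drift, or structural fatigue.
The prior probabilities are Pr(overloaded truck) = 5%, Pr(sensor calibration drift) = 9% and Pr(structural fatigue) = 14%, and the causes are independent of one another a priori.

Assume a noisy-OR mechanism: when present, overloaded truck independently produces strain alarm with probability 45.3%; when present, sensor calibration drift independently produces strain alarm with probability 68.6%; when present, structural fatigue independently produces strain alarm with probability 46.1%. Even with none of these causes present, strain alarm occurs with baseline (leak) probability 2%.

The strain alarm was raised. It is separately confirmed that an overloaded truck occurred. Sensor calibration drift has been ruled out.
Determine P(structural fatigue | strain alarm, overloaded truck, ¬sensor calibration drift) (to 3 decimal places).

Under noisy-OR, P(strain alarm | causes) = 1 − (1−0.02)·∏(1−qᵢ) over the active causes.
Sum P(strain alarm|·) weighted by the priors over both values of structural fatigue:
  P(strain alarm | overloaded truck, ¬sensor calibration drift) = 0.46394·0.86 + 0.711064·0.14
        = 0.398988 + 0.099549 = 0.498537
Configurations with structural fatigue contribute 0.099549, so
  P(structural fatigue | strain alarm, overloaded truck, ¬sensor calibration drift) = 0.099549 / 0.498537 ≈ 0.200

P(structural fatigue | strain alarm, overloaded truck, ¬sensor calibration drift) ≈ 0.200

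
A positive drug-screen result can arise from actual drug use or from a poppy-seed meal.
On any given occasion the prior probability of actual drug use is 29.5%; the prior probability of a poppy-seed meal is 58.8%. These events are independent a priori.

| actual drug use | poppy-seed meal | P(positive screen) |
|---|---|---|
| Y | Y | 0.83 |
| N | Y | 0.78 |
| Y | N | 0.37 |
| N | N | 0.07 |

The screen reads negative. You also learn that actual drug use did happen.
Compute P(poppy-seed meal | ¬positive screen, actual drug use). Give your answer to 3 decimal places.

P(poppy-seed meal | ¬positive screen, actual drug use) ≈ 0.278

P(¬positive screen | actual drug use) = 0.63×0.412 + 0.17×0.588 = 0.259560 + 0.099960 = 0.359520
The poppy-seed meal-present share is 0.17×0.588 = 0.099960.
P(poppy-seed meal | ¬positive screen, actual drug use) = 0.099960 / 0.359520 ≈ 0.278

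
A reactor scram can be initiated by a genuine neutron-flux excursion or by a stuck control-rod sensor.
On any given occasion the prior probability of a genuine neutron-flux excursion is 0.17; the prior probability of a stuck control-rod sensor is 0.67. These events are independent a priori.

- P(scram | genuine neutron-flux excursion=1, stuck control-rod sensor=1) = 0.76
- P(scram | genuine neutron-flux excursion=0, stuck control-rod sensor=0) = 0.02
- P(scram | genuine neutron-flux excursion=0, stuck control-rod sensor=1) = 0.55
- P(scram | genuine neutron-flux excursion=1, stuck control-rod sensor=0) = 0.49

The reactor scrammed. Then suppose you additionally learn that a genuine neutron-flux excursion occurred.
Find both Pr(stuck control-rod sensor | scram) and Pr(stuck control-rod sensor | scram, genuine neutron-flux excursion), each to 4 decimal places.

P(scram) = 0.02*0.83*0.33 + 0.55*0.83*0.67 + 0.49*0.17*0.33 + 0.76*0.17*0.67 = 0.005478 + 0.305855 + 0.027489 + 0.086564 = 0.425386
The stuck control-rod sensor-present share is 0.305855 + 0.086564 = 0.392419.
P(stuck control-rod sensor | scram) = 0.392419 / 0.425386 ≈ 0.9225

Now also conditioning on genuine neutron-flux excursion=true:
P(scram | genuine neutron-flux excursion) = 0.49·0.33 + 0.76·0.67 = 0.161700 + 0.509200 = 0.670900
Restricting to configurations with stuck control-rod sensor present: 0.76·0.67 = 0.509200.
Hence the posterior is 0.509200/0.670900 ≈ 0.7590.

Pr(stuck control-rod sensor | scram) ≈ 0.9225; Pr(stuck control-rod sensor | scram, genuine neutron-flux excursion) ≈ 0.7590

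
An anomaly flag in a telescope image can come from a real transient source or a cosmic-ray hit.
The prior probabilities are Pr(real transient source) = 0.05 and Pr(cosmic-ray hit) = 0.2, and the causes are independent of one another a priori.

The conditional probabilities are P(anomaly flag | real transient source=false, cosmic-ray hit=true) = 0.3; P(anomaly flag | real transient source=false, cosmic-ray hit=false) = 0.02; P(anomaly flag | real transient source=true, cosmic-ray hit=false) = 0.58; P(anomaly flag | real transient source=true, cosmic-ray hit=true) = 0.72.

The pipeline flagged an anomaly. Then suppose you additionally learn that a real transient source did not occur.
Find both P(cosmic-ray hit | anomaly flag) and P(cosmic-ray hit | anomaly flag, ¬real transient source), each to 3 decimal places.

Sum P(anomaly flag|·) weighted by the priors over the 4 (real transient source, cosmic-ray hit) configurations:
  P(anomaly flag) = 0.02*0.95*0.8 + 0.3*0.95*0.2 + 0.58*0.05*0.8 + 0.72*0.05*0.2
        = 0.015200 + 0.057000 + 0.023200 + 0.007200 = 0.102600
Keeping only the cosmic-ray hit-present terms gives 0.064200, so
  P(cosmic-ray hit | anomaly flag) = 0.064200 / 0.102600 ≈ 0.626

Now condition on the additional information:
By total probability over both values of cosmic-ray hit:
  P(anomaly flag | ¬real transient source) = 0.02*0.8 + 0.3*0.2
        = 0.016000 + 0.060000 = 0.076000
Configurations with cosmic-ray hit contribute 0.060000, so
  P(cosmic-ray hit | anomaly flag, ¬real transient source) = 0.060000 / 0.076000 ≈ 0.789

P(cosmic-ray hit | anomaly flag) ≈ 0.626; P(cosmic-ray hit | anomaly flag, ¬real transient source) ≈ 0.789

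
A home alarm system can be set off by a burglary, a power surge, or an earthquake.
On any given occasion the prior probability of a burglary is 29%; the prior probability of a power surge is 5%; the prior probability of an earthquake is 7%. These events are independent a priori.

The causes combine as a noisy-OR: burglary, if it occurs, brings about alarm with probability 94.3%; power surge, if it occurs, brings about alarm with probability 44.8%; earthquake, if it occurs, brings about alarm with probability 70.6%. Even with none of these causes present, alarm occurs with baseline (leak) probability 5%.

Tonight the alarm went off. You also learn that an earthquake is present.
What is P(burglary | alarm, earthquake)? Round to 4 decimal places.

P(burglary | alarm, earthquake) ≈ 0.3561

Under noisy-OR, P(alarm | causes) = 1 − (1−0.05)·∏(1−qᵢ) over the active causes.
Sum P(alarm|·) weighted by the priors over the 4 (burglary, power surge) configurations:
  P(alarm | earthquake) = 0.7207*0.71*0.95 + 0.845826*0.71*0.05 + 0.98408*0.29*0.95 + 0.991212*0.29*0.05
        = 0.486112 + 0.030027 + 0.271114 + 0.014373 = 0.801626
The terms with burglary present sum to 0.285487, so
  P(burglary | alarm, earthquake) = 0.285487 / 0.801626 ≈ 0.3561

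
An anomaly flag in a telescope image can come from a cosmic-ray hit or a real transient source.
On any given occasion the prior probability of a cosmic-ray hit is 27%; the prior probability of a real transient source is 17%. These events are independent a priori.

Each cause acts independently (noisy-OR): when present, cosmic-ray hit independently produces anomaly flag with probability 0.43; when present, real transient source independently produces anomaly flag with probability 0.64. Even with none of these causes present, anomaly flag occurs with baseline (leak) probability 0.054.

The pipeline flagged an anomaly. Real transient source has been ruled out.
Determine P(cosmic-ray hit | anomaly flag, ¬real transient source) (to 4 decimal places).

P(cosmic-ray hit | anomaly flag, ¬real transient source) ≈ 0.7594

Under noisy-OR, P(anomaly flag | causes) = 1 − (1−0.054)·∏(1−qᵢ) over the active causes.
P(anomaly flag | ¬real transient source) = 0.054·0.73 + 0.46078·0.27 = 0.039420 + 0.124411 = 0.163831
Restricting to configurations with cosmic-ray hit present: 0.46078·0.27 = 0.124411.
So P(cosmic-ray hit | anomaly flag, ¬real transient source) = 0.124411/0.163831 ≈ 0.7594.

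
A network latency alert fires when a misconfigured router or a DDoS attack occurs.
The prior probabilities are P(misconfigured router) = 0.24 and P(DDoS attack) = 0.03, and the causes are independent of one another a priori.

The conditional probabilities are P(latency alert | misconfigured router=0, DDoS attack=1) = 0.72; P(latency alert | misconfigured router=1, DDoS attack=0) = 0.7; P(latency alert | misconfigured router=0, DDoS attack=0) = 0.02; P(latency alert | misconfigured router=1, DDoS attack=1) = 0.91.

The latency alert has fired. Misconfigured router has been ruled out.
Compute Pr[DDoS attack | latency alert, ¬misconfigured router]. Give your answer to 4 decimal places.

Pr[DDoS attack | latency alert, ¬misconfigured router] ≈ 0.5268

Weight on DDoS attack=true, given the evidence: 0.72*0.03 = 0.021600
Normalizer over all consistent configurations: 0.02*0.97 + 0.72*0.03 = 0.041000
P(DDoS attack | latency alert, ¬misconfigured router) = 0.021600/0.041000 ≈ 0.5268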